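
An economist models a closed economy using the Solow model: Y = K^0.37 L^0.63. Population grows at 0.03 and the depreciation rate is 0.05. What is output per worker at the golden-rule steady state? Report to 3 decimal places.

Break-even investment rate: n + δ = 0.03 + 0.05 = 0.08.
Setting f'(k) = n+δ gives 0.37·k^(0.37−1) = 0.08, hence k_gold = (0.37/0.08)^(1/0.63) ≈ 11.3693.
Output: y_gold = k_gold^0.37 = 11.3693^0.37 ≈ 2.4582.

y_gold ≈ 2.458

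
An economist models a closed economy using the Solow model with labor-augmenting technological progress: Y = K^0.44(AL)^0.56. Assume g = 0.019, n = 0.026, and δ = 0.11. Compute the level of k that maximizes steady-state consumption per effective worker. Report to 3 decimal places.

The effective depreciation rate is n + g + δ = 0.026 + 0.019 + 0.11 = 0.155.
Golden rule sets MPK = n+g+δ: 0.44·k^(0.44−1) = 0.155, so k_gold = (0.44/0.155)^(1/0.56) ≈ 6.4438.

k_gold ≈ 6.444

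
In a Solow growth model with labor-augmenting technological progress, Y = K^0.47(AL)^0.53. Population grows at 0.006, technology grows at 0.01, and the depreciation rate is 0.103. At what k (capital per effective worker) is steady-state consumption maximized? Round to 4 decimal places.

k_gold ≈ 13.3527

Capital per effective worker breaks even when investment replaces (n + g + δ)·k; here n + g + δ = 0.119.
At the golden rule the marginal product of capital equals n+g+δ: 0.47·k^(0.47−1) = 0.119. Solving, k_gold = (0.47/0.119)^(1/0.53) ≈ 13.3527.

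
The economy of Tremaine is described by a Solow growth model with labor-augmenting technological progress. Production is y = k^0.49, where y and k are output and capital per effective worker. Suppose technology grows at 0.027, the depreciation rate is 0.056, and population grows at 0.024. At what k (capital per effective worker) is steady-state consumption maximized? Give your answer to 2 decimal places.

k_gold ≈ 19.76

n + g + δ = 0.024 + 0.027 + 0.056 = 0.107.
Setting f'(k) = n+g+δ gives 0.49·k^(0.49−1) = 0.107, hence k_gold = (0.49/0.107)^(1/0.51) ≈ 19.7565.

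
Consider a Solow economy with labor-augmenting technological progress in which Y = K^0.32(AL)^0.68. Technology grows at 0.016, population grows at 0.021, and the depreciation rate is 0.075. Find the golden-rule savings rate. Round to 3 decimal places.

s_gold = 0.320

Capital per effective worker breaks even when investment replaces (n + g + δ)·k; here n + g + δ = 0.112.
At the golden rule MPK = n+g+δ, and in any Cobb-Douglas steady state s = (n+g+δ)·k/y = MPK·k/y = capital's share 0.32.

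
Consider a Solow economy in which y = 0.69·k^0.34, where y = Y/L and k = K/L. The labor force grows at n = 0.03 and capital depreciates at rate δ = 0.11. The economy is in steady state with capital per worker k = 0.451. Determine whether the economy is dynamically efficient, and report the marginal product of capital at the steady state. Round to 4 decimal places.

The effective depreciation rate is n + δ = 0.03 + 0.11 = 0.14.
MPK = 0.34·0.69·k^(0.34−1) = 0.34·0.69·0.451^(-0.66) ≈ 0.3968.
MPK > 0.14, so the economy is dynamically efficient (under-saving).

dynamically efficient; MPK ≈ 0.3968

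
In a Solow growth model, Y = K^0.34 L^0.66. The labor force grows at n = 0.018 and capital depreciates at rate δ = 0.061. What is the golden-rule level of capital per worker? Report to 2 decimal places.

n + δ = 0.018 + 0.061 = 0.079.
Golden rule sets MPK = n+δ: 0.34·k^(0.34−1) = 0.079, so k_gold = (0.34/0.079)^(1/0.66) ≈ 9.1281.

k_gold ≈ 9.13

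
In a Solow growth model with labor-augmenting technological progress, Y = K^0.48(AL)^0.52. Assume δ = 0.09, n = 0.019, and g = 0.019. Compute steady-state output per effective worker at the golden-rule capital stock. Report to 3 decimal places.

Break-even investment rate: n + g + δ = 0.019 + 0.019 + 0.09 = 0.128.
At the golden rule the marginal product of capital equals n+g+δ: 0.48·k^(0.48−1) = 0.128. Solving, k_gold = (0.48/0.128)^(1/0.52) ≈ 12.7030.
Output: y_gold = k_gold^0.48 = 12.7030^0.48 ≈ 3.3875.

y_gold ≈ 3.387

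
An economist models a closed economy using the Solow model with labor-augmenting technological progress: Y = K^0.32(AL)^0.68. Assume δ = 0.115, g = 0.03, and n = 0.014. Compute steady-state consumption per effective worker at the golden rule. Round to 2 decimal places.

c_gold ≈ 0.95

The effective depreciation rate is n + g + δ = 0.014 + 0.03 + 0.115 = 0.159.
Setting f'(k) = n+g+δ gives 0.32·k^(0.32−1) = 0.159, hence k_gold = (0.32/0.159)^(1/0.68) ≈ 2.7970.
y_gold = 2.7970^0.32 ≈ 1.3898.
c_gold = y_gold − (n+g+δ)·k_gold = 1.3898 − 0.159·2.7970 ≈ 0.9450.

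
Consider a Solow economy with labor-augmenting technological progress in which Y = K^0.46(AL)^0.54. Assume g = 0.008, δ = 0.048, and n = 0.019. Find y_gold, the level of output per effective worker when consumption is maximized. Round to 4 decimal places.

y_gold ≈ 4.6881

n + g + δ = 0.019 + 0.008 + 0.048 = 0.075.
Golden rule sets MPK = n+g+δ: 0.46·k^(0.46−1) = 0.075, so k_gold = (0.46/0.075)^(1/0.54) ≈ 28.7539.
Output: y_gold = k_gold^0.46 = 28.7539^0.46 ≈ 4.6881.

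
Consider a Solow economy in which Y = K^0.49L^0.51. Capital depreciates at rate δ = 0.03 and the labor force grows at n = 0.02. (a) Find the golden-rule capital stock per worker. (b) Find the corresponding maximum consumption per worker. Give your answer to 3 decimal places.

n + δ = 0.02 + 0.03 = 0.05.
Setting f'(k) = n+δ gives 0.49·k^(0.49−1) = 0.05, hence k_gold = (0.49/0.05)^(1/0.51) ≈ 87.8174.
y_gold = 87.8174^0.49 ≈ 8.9610; c_gold = y_gold − 0.05·k_gold ≈ 4.5701.

(a) k_gold ≈ 87.817; (b) c_gold ≈ 4.570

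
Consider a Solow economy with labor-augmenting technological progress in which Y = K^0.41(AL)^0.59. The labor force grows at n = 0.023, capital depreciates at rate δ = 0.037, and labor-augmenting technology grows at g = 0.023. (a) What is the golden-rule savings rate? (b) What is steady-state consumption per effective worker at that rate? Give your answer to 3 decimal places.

The effective depreciation rate is n + g + δ = 0.023 + 0.023 + 0.037 = 0.083.
For Cobb-Douglas, s_gold equals capital's share: s_gold = 0.41.
Golden rule sets MPK = n+g+δ: 0.41·k^(0.41−1) = 0.083, so k_gold = (0.41/0.083)^(1/0.59) ≈ 14.9890.
y_gold = 14.9890^0.41 ≈ 3.0344; c_gold = (1−0.41)·y_gold ≈ 1.7903.

(a) s_gold = 0.410; (b) c_gold ≈ 1.790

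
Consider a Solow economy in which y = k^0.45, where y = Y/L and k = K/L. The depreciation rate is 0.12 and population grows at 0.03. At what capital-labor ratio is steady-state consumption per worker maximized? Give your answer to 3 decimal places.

n + δ = 0.03 + 0.12 = 0.15.
Maximizing c = f(k) − (n+δ)·k gives f'(k) = n+δ, i.e. 0.45·k^(0.45−1) = 0.15, so k_gold = (0.45/0.15)^(1/0.55) ≈ 7.3704.

k_gold ≈ 7.370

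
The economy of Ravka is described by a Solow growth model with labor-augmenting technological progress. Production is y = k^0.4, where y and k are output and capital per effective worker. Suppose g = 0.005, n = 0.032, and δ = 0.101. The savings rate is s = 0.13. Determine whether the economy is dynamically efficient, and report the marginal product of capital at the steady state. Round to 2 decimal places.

dynamically efficient; MPK ≈ 0.42

Break-even investment rate: n + g + δ = 0.032 + 0.005 + 0.101 = 0.138.
Steady-state k*: s·k^0.4 = 0.138·k gives k* = (0.13/0.138)^(1/0.6) ≈ 0.9053.
MPK = 0.4·0.9053^(-0.6) ≈ 0.4246.
MPK > n+g+δ = 0.138, so the economy is dynamically efficient (under-saving).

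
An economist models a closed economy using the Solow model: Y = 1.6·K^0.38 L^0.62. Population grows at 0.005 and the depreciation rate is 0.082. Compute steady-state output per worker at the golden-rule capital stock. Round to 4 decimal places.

The effective depreciation rate is n + δ = 0.005 + 0.082 = 0.087.
At the golden rule the marginal product of capital equals n+δ: 0.38·1.6·k^(0.38−1) = 0.087. Solving, k_gold = (0.38·1.6/0.087)^(1/0.62) ≈ 23.0097.
Output: y_gold = 1.6·k_gold^0.38 = 1.6·23.0097^0.38 ≈ 5.2680.

y_gold ≈ 5.2680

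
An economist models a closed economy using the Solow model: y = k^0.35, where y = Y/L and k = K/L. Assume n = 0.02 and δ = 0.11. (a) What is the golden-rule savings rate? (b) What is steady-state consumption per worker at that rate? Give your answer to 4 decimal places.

Break-even investment rate: n + δ = 0.02 + 0.11 = 0.13.
For Cobb-Douglas, s_gold equals capital's share: s_gold = 0.35.
At the golden rule the marginal product of capital equals n+δ: 0.35·k^(0.35−1) = 0.13. Solving, k_gold = (0.35/0.13)^(1/0.65) ≈ 4.5891.
y_gold = 4.5891^0.35 ≈ 1.7045; c_gold = (1−0.35)·y_gold ≈ 1.1079.

(a) s_gold = 0.3500; (b) c_gold ≈ 1.1079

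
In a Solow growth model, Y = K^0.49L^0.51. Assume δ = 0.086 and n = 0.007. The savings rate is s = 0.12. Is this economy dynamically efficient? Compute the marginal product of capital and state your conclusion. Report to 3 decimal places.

n + δ = 0.007 + 0.086 = 0.093.
Steady-state k*: s·k^0.49 = 0.093·k gives k* = (0.12/0.093)^(1/0.51) ≈ 1.6484.
MPK = 0.49·1.6484^(-0.51) ≈ 0.3797.
MPK > n+δ = 0.093, so the economy is dynamically efficient (under-saving).

dynamically efficient; MPK ≈ 0.380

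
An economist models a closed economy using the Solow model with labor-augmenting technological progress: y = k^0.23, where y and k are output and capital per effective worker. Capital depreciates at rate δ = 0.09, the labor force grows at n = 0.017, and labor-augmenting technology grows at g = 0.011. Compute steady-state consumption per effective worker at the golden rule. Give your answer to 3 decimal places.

c_gold ≈ 0.940

Capital per effective worker breaks even when investment replaces (n + g + δ)·k; here n + g + δ = 0.118.
Setting f'(k) = n+g+δ gives 0.23·k^(0.23−1) = 0.118, hence k_gold = (0.23/0.118)^(1/0.77) ≈ 2.3792.
y_gold = 2.3792^0.23 ≈ 1.2206.
c_gold = y_gold − (n+g+δ)·k_gold = 1.2206 − 0.118·2.3792 ≈ 0.9399.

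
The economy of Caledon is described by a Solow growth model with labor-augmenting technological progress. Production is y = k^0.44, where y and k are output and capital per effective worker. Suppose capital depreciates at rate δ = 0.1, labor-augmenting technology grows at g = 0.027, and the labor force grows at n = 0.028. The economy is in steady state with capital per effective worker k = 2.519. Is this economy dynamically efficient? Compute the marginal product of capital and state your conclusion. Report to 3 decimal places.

dynamically efficient; MPK ≈ 0.262

Break-even investment rate: n + g + δ = 0.028 + 0.027 + 0.1 = 0.155.
MPK = 0.44·k^(0.44−1) = 0.44·2.519^(-0.56) ≈ 0.2623.
MPK > 0.155, so the economy is dynamically efficient (under-saving).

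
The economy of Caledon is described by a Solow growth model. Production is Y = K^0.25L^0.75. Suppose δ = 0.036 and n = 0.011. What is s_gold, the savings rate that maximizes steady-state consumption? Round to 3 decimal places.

Capital per worker breaks even when investment replaces (n + δ)·k; here n + δ = 0.047.
At the golden rule MPK = n+δ, and in any Cobb-Douglas steady state s = (n+δ)·k/y = MPK·k/y = capital's share 0.25.

s_gold = 0.250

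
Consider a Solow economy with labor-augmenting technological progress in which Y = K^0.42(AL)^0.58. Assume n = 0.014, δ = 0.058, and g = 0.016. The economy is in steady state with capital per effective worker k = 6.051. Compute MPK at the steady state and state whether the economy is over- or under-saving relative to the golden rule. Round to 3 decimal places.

Break-even investment rate: n + g + δ = 0.014 + 0.016 + 0.058 = 0.088.
MPK = 0.42·k^(0.42−1) = 0.42·6.051^(-0.58) ≈ 0.1478.
MPK > 0.088, so the economy is dynamically efficient (under-saving).

under-saving; MPK ≈ 0.148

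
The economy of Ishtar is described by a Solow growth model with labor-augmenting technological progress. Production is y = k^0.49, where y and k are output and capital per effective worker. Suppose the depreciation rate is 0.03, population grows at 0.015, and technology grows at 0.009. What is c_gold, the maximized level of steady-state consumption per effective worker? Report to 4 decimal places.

Capital per effective worker breaks even when investment replaces (n + g + δ)·k; here n + g + δ = 0.054.
Maximizing c = f(k) − (n+g+δ)·k gives f'(k) = n+g+δ, i.e. 0.49·k^(0.49−1) = 0.054, so k_gold = (0.49/0.054)^(1/0.51) ≈ 75.5168.
y_gold = 75.5168^0.49 ≈ 8.3223.
c_gold = y_gold − (n+g+δ)·k_gold = 8.3223 − 0.054·75.5168 ≈ 4.2444.

c_gold ≈ 4.2444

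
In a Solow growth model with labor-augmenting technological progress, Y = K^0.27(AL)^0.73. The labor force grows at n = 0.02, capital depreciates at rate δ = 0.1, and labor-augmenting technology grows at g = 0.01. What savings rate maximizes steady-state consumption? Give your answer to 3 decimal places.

Break-even investment rate: n + g + δ = 0.02 + 0.01 + 0.1 = 0.13.
At the golden rule MPK = n+g+δ, and in any Cobb-Douglas steady state s = (n+g+δ)·k/y = MPK·k/y = capital's share 0.27.

s_gold = 0.270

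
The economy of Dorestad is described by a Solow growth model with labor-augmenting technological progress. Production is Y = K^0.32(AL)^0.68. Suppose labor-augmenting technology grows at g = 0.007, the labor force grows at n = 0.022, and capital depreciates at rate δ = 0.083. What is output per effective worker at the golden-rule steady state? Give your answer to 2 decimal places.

y_gold ≈ 1.64

n + g + δ = 0.022 + 0.007 + 0.083 = 0.112.
Maximizing c = f(k) − (n+g+δ)·k gives f'(k) = n+g+δ, i.e. 0.32·k^(0.32−1) = 0.112, so k_gold = (0.32/0.112)^(1/0.68) ≈ 4.6826.
Output: y_gold = k_gold^0.32 = 4.6826^0.32 ≈ 1.6389.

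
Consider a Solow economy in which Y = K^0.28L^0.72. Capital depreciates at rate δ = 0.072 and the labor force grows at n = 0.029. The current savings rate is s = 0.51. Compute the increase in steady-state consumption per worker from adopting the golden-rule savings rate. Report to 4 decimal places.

Δc ≈ 0.1506

Capital per worker breaks even when investment replaces (n + δ)·k; here n + δ = 0.101.
Current steady state (s = 0.51): k* = (0.51/0.101)^(1/0.72) ≈ 9.4784, y* = 9.4784^0.28 ≈ 1.8771, c* = (1−0.51)·1.8771 ≈ 0.9198.
Golden rule sets MPK = n+δ: 0.28·k^(0.28−1) = 0.101, so k_gold = (0.28/0.101)^(1/0.72) ≈ 4.1215.
y_gold = 4.1215^0.28 ≈ 1.4867, c_gold = y_gold − 0.101·k_gold ≈ 1.0704.
Gain: Δc = 1.0704 − 0.9198 ≈ 0.1506.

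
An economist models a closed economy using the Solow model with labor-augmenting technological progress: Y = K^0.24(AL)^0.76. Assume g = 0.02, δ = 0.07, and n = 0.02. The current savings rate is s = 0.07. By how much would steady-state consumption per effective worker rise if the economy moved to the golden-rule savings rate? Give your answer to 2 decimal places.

Δc ≈ 0.17

Break-even investment rate: n + g + δ = 0.02 + 0.02 + 0.07 = 0.11.
Current steady state (s = 0.07): k* = (0.07/0.11)^(1/0.76) ≈ 0.5517, y* = 0.5517^0.24 ≈ 0.8670, c* = (1−0.07)·0.8670 ≈ 0.8063.
Golden rule sets MPK = n+g+δ: 0.24·k^(0.24−1) = 0.11, so k_gold = (0.24/0.11)^(1/0.76) ≈ 2.7913.
y_gold = 2.7913^0.24 ≈ 1.2794, c_gold = y_gold − 0.11·k_gold ≈ 0.9723.
Gain: Δc = 0.9723 − 0.8063 ≈ 0.1660.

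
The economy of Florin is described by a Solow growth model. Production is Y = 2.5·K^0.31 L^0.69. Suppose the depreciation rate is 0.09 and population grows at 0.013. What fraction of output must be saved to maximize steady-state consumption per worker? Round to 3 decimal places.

s_gold = 0.310

Capital per worker breaks even when investment replaces (n + δ)·k; here n + δ = 0.103.
At the golden rule MPK = n+δ, and in any Cobb-Douglas steady state s = (n+δ)·k/y = MPK·k/y = capital's share 0.31.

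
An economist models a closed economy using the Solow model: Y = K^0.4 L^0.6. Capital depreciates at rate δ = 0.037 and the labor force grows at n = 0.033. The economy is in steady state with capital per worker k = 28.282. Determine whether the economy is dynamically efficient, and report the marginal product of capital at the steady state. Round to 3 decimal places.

The effective depreciation rate is n + δ = 0.033 + 0.037 = 0.07.
MPK = 0.4·k^(0.4−1) = 0.4·28.282^(-0.6) ≈ 0.0538.
MPK < 0.07, so the economy is dynamically inefficient (over-saving).

dynamically inefficient; MPK ≈ 0.054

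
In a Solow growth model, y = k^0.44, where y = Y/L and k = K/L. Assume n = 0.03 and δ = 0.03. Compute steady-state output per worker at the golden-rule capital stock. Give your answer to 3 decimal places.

Break-even investment rate: n + δ = 0.03 + 0.03 = 0.06.
Golden rule sets MPK = n+δ: 0.44·k^(0.44−1) = 0.06, so k_gold = (0.44/0.06)^(1/0.56) ≈ 35.0898.
Output: y_gold = k_gold^0.44 = 35.0898^0.44 ≈ 4.7850.

y_gold ≈ 4.785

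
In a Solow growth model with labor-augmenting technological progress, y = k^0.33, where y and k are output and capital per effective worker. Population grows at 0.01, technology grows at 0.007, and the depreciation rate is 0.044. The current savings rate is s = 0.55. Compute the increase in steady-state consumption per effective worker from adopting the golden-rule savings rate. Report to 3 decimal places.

Δc ≈ 0.210

The effective depreciation rate is n + g + δ = 0.01 + 0.007 + 0.044 = 0.061.
Current steady state (s = 0.55): k* = (0.55/0.061)^(1/0.67) ≈ 26.6331, y* = 26.6331^0.33 ≈ 2.9539, c* = (1−0.55)·2.9539 ≈ 1.3292.
At the golden rule the marginal product of capital equals n+g+δ: 0.33·k^(0.33−1) = 0.061. Solving, k_gold = (0.33/0.061)^(1/0.67) ≈ 12.4252.
y_gold = 12.4252^0.33 ≈ 2.2968, c_gold = y_gold − 0.061·k_gold ≈ 1.5388.
Gain: Δc = 1.5388 − 1.3292 ≈ 0.2096.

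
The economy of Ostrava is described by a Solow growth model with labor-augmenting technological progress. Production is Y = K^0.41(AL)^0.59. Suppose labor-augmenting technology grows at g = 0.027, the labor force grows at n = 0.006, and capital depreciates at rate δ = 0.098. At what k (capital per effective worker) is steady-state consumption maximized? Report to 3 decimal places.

k_gold ≈ 6.916

Break-even investment rate: n + g + δ = 0.006 + 0.027 + 0.098 = 0.131.
Golden rule sets MPK = n+g+δ: 0.41·k^(0.41−1) = 0.131, so k_gold = (0.41/0.131)^(1/0.59) ≈ 6.9159.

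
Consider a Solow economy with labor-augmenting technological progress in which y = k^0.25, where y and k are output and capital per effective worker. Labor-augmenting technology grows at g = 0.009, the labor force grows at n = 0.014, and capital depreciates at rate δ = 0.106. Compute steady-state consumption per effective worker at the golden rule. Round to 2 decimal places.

c_gold ≈ 0.94

Break-even investment rate: n + g + δ = 0.014 + 0.009 + 0.106 = 0.129.
Golden rule sets MPK = n+g+δ: 0.25·k^(0.25−1) = 0.129, so k_gold = (0.25/0.129)^(1/0.75) ≈ 2.4162.
y_gold = 2.4162^0.25 ≈ 1.2468.
c_gold = y_gold − (n+g+δ)·k_gold = 1.2468 − 0.129·2.4162 ≈ 0.9351.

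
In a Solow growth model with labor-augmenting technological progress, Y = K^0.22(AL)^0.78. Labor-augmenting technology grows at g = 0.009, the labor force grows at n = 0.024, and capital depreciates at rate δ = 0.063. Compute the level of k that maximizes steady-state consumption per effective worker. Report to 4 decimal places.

The effective depreciation rate is n + g + δ = 0.024 + 0.009 + 0.063 = 0.096.
Golden rule sets MPK = n+g+δ: 0.22·k^(0.22−1) = 0.096, so k_gold = (0.22/0.096)^(1/0.78) ≈ 2.8956.

k_gold ≈ 2.8956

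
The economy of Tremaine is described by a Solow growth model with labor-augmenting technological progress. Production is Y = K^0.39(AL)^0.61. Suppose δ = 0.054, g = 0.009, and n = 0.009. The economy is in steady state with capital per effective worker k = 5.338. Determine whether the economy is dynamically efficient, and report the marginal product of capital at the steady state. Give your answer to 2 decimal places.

The effective depreciation rate is n + g + δ = 0.009 + 0.009 + 0.054 = 0.072.
MPK = 0.39·k^(0.39−1) = 0.39·5.338^(-0.61) ≈ 0.1404.
MPK > 0.072, so the economy is dynamically efficient (under-saving).

dynamically efficient; MPK ≈ 0.14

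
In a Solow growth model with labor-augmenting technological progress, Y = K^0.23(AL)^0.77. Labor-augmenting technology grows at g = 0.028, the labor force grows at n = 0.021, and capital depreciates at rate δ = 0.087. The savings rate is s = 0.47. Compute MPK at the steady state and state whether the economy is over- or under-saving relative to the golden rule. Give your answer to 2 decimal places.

n + g + δ = 0.021 + 0.028 + 0.087 = 0.136.
Steady-state k*: s·k^0.23 = 0.136·k gives k* = (0.47/0.136)^(1/0.77) ≈ 5.0053.
MPK = 0.23·5.0053^(-0.77) ≈ 0.0666.
MPK < n+g+δ = 0.136, so the economy is dynamically inefficient (over-saving).

over-saving; MPK ≈ 0.07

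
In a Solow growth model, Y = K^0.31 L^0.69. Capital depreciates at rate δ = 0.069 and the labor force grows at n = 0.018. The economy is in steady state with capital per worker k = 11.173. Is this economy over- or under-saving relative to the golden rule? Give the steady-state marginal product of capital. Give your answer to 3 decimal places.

n + δ = 0.018 + 0.069 = 0.087.
MPK = 0.31·k^(0.31−1) = 0.31·11.173^(-0.69) ≈ 0.0586.
MPK < 0.087, so the economy is dynamically inefficient (over-saving).

over-saving; MPK ≈ 0.059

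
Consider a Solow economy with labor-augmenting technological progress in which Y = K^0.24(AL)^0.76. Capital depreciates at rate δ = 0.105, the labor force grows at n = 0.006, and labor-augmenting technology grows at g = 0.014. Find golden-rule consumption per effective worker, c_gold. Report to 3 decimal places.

Break-even investment rate: n + g + δ = 0.006 + 0.014 + 0.105 = 0.125.
Golden rule sets MPK = n+g+δ: 0.24·k^(0.24−1) = 0.125, so k_gold = (0.24/0.125)^(1/0.76) ≈ 2.3592.
y_gold = 2.3592^0.24 ≈ 1.2288.
c_gold = y_gold − (n+g+δ)·k_gold = 1.2288 − 0.125·2.3592 ≈ 0.9339.

c_gold ≈ 0.934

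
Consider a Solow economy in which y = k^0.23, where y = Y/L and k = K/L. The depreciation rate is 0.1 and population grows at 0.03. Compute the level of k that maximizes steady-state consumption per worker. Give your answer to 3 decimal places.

k_gold ≈ 2.098

The effective depreciation rate is n + δ = 0.03 + 0.1 = 0.13.
Maximizing c = f(k) − (n+δ)·k gives f'(k) = n+δ, i.e. 0.23·k^(0.23−1) = 0.13, so k_gold = (0.23/0.13)^(1/0.77) ≈ 2.0980.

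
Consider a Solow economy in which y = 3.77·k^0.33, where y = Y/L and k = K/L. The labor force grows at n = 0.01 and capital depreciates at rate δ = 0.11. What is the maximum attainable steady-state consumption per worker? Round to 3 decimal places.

n + δ = 0.01 + 0.11 = 0.12.
Golden rule sets MPK = n+δ: 0.33·3.77·k^(0.33−1) = 0.12, so k_gold = (0.33·3.77/0.12)^(1/0.67) ≈ 32.8043.
y_gold = 3.77·32.8043^0.33 ≈ 11.9289.
c_gold = y_gold − (n+δ)·k_gold = 11.9289 − 0.12·32.8043 ≈ 7.9923.

c_gold ≈ 7.992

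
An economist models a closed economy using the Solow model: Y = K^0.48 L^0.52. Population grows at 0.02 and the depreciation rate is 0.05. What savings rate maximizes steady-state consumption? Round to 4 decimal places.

s_gold = 0.4800

n + δ = 0.02 + 0.05 = 0.07.
At the golden rule MPK = n+δ, and in any Cobb-Douglas steady state s = (n+δ)·k/y = MPK·k/y = capital's share 0.48.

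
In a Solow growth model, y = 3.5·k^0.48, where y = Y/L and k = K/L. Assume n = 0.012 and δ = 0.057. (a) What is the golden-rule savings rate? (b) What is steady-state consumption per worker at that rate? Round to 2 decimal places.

Capital per worker breaks even when investment replaces (n + δ)·k; here n + δ = 0.069.
For Cobb-Douglas, s_gold equals capital's share: s_gold = 0.48.
Maximizing c = f(k) − (n+δ)·k gives f'(k) = n+δ, i.e. 0.48·3.5·k^(0.48−1) = 0.069, so k_gold = (0.48·3.5/0.069)^(1/0.52) ≈ 463.7347.
y_gold = 3.5·463.7347^0.48 ≈ 66.6619; c_gold = (1−0.48)·y_gold ≈ 34.6642.

(a) s_gold = 0.48; (b) c_gold ≈ 34.66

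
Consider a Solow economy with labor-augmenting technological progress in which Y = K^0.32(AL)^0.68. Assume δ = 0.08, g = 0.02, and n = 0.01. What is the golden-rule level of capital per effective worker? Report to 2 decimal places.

k_gold ≈ 4.81

The effective depreciation rate is n + g + δ = 0.01 + 0.02 + 0.08 = 0.11.
Golden rule sets MPK = n+g+δ: 0.32·k^(0.32−1) = 0.11, so k_gold = (0.32/0.11)^(1/0.68) ≈ 4.8083.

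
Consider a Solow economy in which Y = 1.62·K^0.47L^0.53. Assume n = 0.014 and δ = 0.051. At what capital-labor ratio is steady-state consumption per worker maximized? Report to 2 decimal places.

The effective depreciation rate is n + δ = 0.014 + 0.051 = 0.065.
Maximizing c = f(k) − (n+δ)·k gives f'(k) = n+δ, i.e. 0.47·1.62·k^(0.47−1) = 0.065, so k_gold = (0.47·1.62/0.065)^(1/0.53) ≈ 103.8518.

k_gold ≈ 103.85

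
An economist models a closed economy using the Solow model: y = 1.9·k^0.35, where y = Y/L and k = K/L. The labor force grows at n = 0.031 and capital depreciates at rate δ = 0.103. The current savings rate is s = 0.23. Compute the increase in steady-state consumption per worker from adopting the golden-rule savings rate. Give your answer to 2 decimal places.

Δc ≈ 0.16

The effective depreciation rate is n + δ = 0.031 + 0.103 = 0.134.
Current steady state (s = 0.23): k* = (0.23·1.9/0.134)^(1/0.65) ≈ 6.1633, y* = 1.9·6.1633^0.35 ≈ 3.5908, c* = (1−0.23)·3.5908 ≈ 2.7649.
Maximizing c = f(k) − (n+δ)·k gives f'(k) = n+δ, i.e. 0.35·1.9·k^(0.35−1) = 0.134, so k_gold = (0.35·1.9/0.134)^(1/0.65) ≈ 11.7580.
y_gold = 1.9·11.7580^0.35 ≈ 4.5016, c_gold = y_gold − 0.134·k_gold ≈ 2.9261.
Gain: Δc = 2.9261 − 2.7649 ≈ 0.1612.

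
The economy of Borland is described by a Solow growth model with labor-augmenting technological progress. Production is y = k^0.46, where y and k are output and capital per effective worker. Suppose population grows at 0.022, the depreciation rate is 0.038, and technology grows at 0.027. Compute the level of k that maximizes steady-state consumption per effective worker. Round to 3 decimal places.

n + g + δ = 0.022 + 0.027 + 0.038 = 0.087.
Setting f'(k) = n+g+δ gives 0.46·k^(0.46−1) = 0.087, hence k_gold = (0.46/0.087)^(1/0.54) ≈ 21.8439.

k_gold ≈ 21.844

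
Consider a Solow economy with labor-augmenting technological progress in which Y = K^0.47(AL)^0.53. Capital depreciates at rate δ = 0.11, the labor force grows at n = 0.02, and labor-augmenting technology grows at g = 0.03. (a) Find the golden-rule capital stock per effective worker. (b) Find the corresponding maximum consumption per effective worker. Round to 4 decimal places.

Break-even investment rate: n + g + δ = 0.02 + 0.03 + 0.11 = 0.16.
Golden rule sets MPK = n+g+δ: 0.47·k^(0.47−1) = 0.16, so k_gold = (0.47/0.16)^(1/0.53) ≈ 7.6380.
y_gold = 7.6380^0.47 ≈ 2.6002; c_gold = y_gold − 0.16·k_gold ≈ 1.3781.

(a) k_gold ≈ 7.6380; (b) c_gold ≈ 1.3781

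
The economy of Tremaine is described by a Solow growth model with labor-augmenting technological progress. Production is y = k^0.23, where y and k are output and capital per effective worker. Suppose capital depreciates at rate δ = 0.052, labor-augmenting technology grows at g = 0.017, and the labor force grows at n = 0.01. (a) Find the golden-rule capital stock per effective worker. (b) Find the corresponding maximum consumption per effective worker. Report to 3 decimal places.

(a) k_gold ≈ 4.006; (b) c_gold ≈ 1.060

The effective depreciation rate is n + g + δ = 0.01 + 0.017 + 0.052 = 0.079.
At the golden rule the marginal product of capital equals n+g+δ: 0.23·k^(0.23−1) = 0.079. Solving, k_gold = (0.23/0.079)^(1/0.77) ≈ 4.0062.
y_gold = 4.0062^0.23 ≈ 1.3760; c_gold = y_gold − 0.079·k_gold ≈ 1.0595.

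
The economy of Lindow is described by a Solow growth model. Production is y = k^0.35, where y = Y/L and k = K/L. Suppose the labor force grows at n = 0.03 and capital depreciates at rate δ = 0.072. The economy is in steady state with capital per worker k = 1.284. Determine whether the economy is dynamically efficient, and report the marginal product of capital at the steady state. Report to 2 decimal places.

dynamically efficient; MPK ≈ 0.30

The effective depreciation rate is n + δ = 0.03 + 0.072 = 0.102.
MPK = 0.35·k^(0.35−1) = 0.35·1.284^(-0.65) ≈ 0.2975.
MPK > 0.102, so the economy is dynamically efficient (under-saving).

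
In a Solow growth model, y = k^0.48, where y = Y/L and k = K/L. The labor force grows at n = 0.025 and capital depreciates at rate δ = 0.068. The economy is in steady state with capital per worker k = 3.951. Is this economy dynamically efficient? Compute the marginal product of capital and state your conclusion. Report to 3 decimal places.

Capital per worker breaks even when investment replaces (n + δ)·k; here n + δ = 0.093.
MPK = 0.48·k^(0.48−1) = 0.48·3.951^(-0.52) ≈ 0.2349.
MPK > 0.093, so the economy is dynamically efficient (under-saving).

dynamically efficient; MPK ≈ 0.235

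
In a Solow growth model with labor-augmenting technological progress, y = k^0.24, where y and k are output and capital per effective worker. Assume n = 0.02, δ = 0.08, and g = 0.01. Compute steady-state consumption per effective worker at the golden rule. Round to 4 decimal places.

Capital per effective worker breaks even when investment replaces (n + g + δ)·k; here n + g + δ = 0.11.
Setting f'(k) = n+g+δ gives 0.24·k^(0.24−1) = 0.11, hence k_gold = (0.24/0.11)^(1/0.76) ≈ 2.7913.
y_gold = 2.7913^0.24 ≈ 1.2794.
c_gold = y_gold − (n+g+δ)·k_gold = 1.2794 − 0.11·2.7913 ≈ 0.9723.

c_gold ≈ 0.9723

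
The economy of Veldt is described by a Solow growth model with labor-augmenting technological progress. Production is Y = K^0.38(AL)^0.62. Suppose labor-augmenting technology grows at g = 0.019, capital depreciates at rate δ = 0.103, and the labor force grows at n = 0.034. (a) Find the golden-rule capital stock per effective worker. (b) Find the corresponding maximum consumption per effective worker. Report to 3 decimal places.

(a) k_gold ≈ 4.204; (b) c_gold ≈ 1.070

Break-even investment rate: n + g + δ = 0.034 + 0.019 + 0.103 = 0.156.
Maximizing c = f(k) − (n+g+δ)·k gives f'(k) = n+g+δ, i.e. 0.38·k^(0.38−1) = 0.156, so k_gold = (0.38/0.156)^(1/0.62) ≈ 4.2038.
y_gold = 4.2038^0.38 ≈ 1.7258; c_gold = y_gold − 0.156·k_gold ≈ 1.0700.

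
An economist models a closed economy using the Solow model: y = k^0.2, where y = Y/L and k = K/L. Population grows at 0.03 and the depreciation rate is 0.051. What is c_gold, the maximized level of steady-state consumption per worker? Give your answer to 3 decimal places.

Break-even investment rate: n + δ = 0.03 + 0.051 = 0.081.
At the golden rule the marginal product of capital equals n+δ: 0.2·k^(0.2−1) = 0.081. Solving, k_gold = (0.2/0.081)^(1/0.8) ≈ 3.0951.
y_gold = 3.0951^0.2 ≈ 1.2535.
c_gold = y_gold − (n+δ)·k_gold = 1.2535 − 0.081·3.0951 ≈ 1.0028.

c_gold ≈ 1.003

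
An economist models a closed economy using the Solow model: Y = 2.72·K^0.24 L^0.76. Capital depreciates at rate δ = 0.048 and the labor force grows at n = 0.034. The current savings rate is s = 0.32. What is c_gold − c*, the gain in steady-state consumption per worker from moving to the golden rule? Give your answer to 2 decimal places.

Δc ≈ 0.08

The effective depreciation rate is n + δ = 0.034 + 0.048 = 0.082.
Current steady state (s = 0.32): k* = (0.32·2.72/0.082)^(1/0.76) ≈ 22.3808, y* = 2.72·22.3808^0.24 ≈ 5.7351, c* = (1−0.32)·5.7351 ≈ 3.8998.
At the golden rule the marginal product of capital equals n+δ: 0.24·2.72·k^(0.24−1) = 0.082. Solving, k_gold = (0.24·2.72/0.082)^(1/0.76) ≈ 15.3279.
y_gold = 2.72·15.3279^0.24 ≈ 5.2370, c_gold = y_gold − 0.082·k_gold ≈ 3.9801.
Gain: Δc = 3.9801 − 3.8998 ≈ 0.0803.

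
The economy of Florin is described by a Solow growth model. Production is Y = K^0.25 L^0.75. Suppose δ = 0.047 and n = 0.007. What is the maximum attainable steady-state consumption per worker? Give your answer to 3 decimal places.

Capital per worker breaks even when investment replaces (n + δ)·k; here n + δ = 0.054.
Golden rule sets MPK = n+δ: 0.25·k^(0.25−1) = 0.054, so k_gold = (0.25/0.054)^(1/0.75) ≈ 7.7160.
y_gold = 7.7160^0.25 ≈ 1.6667.
c_gold = y_gold − (n+δ)·k_gold = 1.6667 − 0.054·7.7160 ≈ 1.2500.

c_gold ≈ 1.250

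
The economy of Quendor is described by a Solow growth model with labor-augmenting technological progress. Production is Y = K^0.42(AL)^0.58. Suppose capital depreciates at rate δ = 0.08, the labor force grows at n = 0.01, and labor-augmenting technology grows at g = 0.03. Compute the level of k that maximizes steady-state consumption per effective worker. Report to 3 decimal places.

k_gold ≈ 8.671

n + g + δ = 0.01 + 0.03 + 0.08 = 0.12.
At the golden rule the marginal product of capital equals n+g+δ: 0.42·k^(0.42−1) = 0.12. Solving, k_gold = (0.42/0.12)^(1/0.58) ≈ 8.6706.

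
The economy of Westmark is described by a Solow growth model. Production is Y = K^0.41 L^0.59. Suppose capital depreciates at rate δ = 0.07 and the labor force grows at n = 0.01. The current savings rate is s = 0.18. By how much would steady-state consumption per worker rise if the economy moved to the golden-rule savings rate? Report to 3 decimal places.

Break-even investment rate: n + δ = 0.01 + 0.07 = 0.08.
Current steady state (s = 0.18): k* = (0.18/0.08)^(1/0.59) ≈ 3.9529, y* = 3.9529^0.41 ≈ 1.7569, c* = (1−0.18)·1.7569 ≈ 1.4406.
Setting f'(k) = n+δ gives 0.41·k^(0.41−1) = 0.08, hence k_gold = (0.41/0.08)^(1/0.59) ≈ 15.9541.
y_gold = 15.9541^0.41 ≈ 3.1130, c_gold = y_gold − 0.08·k_gold ≈ 1.8367.
Gain: Δc = 1.8367 − 1.4406 ≈ 0.3960.

Δc ≈ 0.396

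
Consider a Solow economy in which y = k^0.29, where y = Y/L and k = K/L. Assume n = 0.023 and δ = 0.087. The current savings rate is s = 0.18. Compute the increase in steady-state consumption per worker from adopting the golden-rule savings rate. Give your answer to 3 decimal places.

Δc ≈ 0.052

Break-even investment rate: n + δ = 0.023 + 0.087 = 0.11.
Current steady state (s = 0.18): k* = (0.18/0.11)^(1/0.71) ≈ 2.0010, y* = 2.0010^0.29 ≈ 1.2228, c* = (1−0.18)·1.2228 ≈ 1.0027.
Maximizing c = f(k) − (n+δ)·k gives f'(k) = n+δ, i.e. 0.29·k^(0.29−1) = 0.11, so k_gold = (0.29/0.11)^(1/0.71) ≈ 3.9171.
y_gold = 3.9171^0.29 ≈ 1.4858, c_gold = y_gold − 0.11·k_gold ≈ 1.0549.
Gain: Δc = 1.0549 − 1.0027 ≈ 0.0522.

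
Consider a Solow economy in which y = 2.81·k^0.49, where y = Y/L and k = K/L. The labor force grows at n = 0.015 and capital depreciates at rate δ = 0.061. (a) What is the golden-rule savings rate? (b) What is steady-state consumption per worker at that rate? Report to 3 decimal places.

Capital per worker breaks even when investment replaces (n + δ)·k; here n + δ = 0.076.
For Cobb-Douglas, s_gold equals capital's share: s_gold = 0.49.
Maximizing c = f(k) − (n+δ)·k gives f'(k) = n+δ, i.e. 0.49·2.81·k^(0.49−1) = 0.076, so k_gold = (0.49·2.81/0.076)^(1/0.51) ≈ 292.9819.
y_gold = 2.81·292.9819^0.49 ≈ 45.4421; c_gold = (1−0.49)·y_gold ≈ 23.1755.

(a) s_gold = 0.490; (b) c_gold ≈ 23.175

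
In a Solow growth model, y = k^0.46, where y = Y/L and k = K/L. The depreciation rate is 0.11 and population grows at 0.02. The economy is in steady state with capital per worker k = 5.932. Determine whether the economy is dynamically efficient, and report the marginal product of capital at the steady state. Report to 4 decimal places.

dynamically efficient; MPK ≈ 0.1759

The effective depreciation rate is n + δ = 0.02 + 0.11 = 0.13.
MPK = 0.46·k^(0.46−1) = 0.46·5.932^(-0.54) ≈ 0.1759.
MPK > 0.13, so the economy is dynamically efficient (under-saving).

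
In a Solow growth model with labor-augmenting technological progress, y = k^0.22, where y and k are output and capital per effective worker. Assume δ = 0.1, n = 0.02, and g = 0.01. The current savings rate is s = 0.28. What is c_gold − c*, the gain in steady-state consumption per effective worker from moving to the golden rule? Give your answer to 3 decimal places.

Δc ≈ 0.011

The effective depreciation rate is n + g + δ = 0.02 + 0.01 + 0.1 = 0.13.
Current steady state (s = 0.28): k* = (0.28/0.13)^(1/0.78) ≈ 2.6742, y* = 2.6742^0.22 ≈ 1.2416, c* = (1−0.28)·1.2416 ≈ 0.8940.
Golden rule sets MPK = n+g+δ: 0.22·k^(0.22−1) = 0.13, so k_gold = (0.22/0.13)^(1/0.78) ≈ 1.9630.
y_gold = 1.9630^0.22 ≈ 1.1600, c_gold = y_gold − 0.13·k_gold ≈ 0.9048.
Gain: Δc = 0.9048 − 0.8940 ≈ 0.0108.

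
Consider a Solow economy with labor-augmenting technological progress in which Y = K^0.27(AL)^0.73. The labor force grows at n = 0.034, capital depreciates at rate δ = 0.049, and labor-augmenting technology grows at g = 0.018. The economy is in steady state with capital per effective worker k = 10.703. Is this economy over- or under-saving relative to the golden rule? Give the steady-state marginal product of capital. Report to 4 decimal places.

n + g + δ = 0.034 + 0.018 + 0.049 = 0.101.
MPK = 0.27·k^(0.27−1) = 0.27·10.703^(-0.73) ≈ 0.0478.
MPK < 0.101, so the economy is dynamically inefficient (over-saving).

over-saving; MPK ≈ 0.0478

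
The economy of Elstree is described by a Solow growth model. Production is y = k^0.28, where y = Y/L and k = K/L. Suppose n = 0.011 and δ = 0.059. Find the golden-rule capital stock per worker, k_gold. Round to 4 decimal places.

The effective depreciation rate is n + δ = 0.011 + 0.059 = 0.07.
Maximizing c = f(k) − (n+δ)·k gives f'(k) = n+δ, i.e. 0.28·k^(0.28−1) = 0.07, so k_gold = (0.28/0.07)^(1/0.72) ≈ 6.8580.

k_gold ≈ 6.8580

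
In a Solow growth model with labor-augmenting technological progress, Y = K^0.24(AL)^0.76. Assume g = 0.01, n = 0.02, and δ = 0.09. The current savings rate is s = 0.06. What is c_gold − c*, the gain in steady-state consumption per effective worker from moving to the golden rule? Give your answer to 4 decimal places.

Capital per effective worker breaks even when investment replaces (n + g + δ)·k; here n + g + δ = 0.12.
Current steady state (s = 0.06): k* = (0.06/0.12)^(1/0.76) ≈ 0.4017, y* = 0.4017^0.24 ≈ 0.8034, c* = (1−0.06)·0.8034 ≈ 0.7552.
Golden rule sets MPK = n+g+δ: 0.24·k^(0.24−1) = 0.12, so k_gold = (0.24/0.12)^(1/0.76) ≈ 2.4894.
y_gold = 2.4894^0.24 ≈ 1.2447, c_gold = y_gold − 0.12·k_gold ≈ 0.9460.
Gain: Δc = 0.9460 − 0.7552 ≈ 0.1908.

Δc ≈ 0.1908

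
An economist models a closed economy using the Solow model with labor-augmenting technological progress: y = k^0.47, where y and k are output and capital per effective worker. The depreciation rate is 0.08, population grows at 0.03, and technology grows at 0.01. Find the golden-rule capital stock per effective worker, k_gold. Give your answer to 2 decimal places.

n + g + δ = 0.03 + 0.01 + 0.08 = 0.12.
Setting f'(k) = n+g+δ gives 0.47·k^(0.47−1) = 0.12, hence k_gold = (0.47/0.12)^(1/0.53) ≈ 13.1435.

k_gold ≈ 13.14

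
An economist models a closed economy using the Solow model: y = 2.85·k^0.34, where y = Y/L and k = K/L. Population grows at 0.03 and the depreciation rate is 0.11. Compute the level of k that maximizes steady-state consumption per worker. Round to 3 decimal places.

Capital per worker breaks even when investment replaces (n + δ)·k; here n + δ = 0.14.
Setting f'(k) = n+δ gives 0.34·2.85·k^(0.34−1) = 0.14, hence k_gold = (0.34·2.85/0.14)^(1/0.66) ≈ 18.7510.

k_gold ≈ 18.751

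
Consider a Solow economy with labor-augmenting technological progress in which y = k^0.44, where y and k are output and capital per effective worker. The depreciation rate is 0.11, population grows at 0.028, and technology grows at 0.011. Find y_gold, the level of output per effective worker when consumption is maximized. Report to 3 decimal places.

y_gold ≈ 2.342

Break-even investment rate: n + g + δ = 0.028 + 0.011 + 0.11 = 0.149.
Golden rule sets MPK = n+g+δ: 0.44·k^(0.44−1) = 0.149, so k_gold = (0.44/0.149)^(1/0.56) ≈ 6.9145.
Output: y_gold = k_gold^0.44 = 6.9145^0.44 ≈ 2.3415.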